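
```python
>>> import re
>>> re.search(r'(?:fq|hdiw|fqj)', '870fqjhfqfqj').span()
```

(3, 5)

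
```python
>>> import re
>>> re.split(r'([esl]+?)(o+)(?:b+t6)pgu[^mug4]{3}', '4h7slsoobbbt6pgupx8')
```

The pattern matches one or more of one of [esl] (lazy) (captured); then one or more of a literal 'o' (captured); then one or more of the literal 'b', then the literal 't6' (non-capturing group); then the literal 'pg', then the literal 'u', then exactly 3 of any character except [mug4].
Matches to split on: at [3:19] → 'slsoobbbt6pgupx8'.
Because the pattern has a capturing group, `split` also inserts each captured text between the pieces.

['4h7', 'sls', 'oo', '']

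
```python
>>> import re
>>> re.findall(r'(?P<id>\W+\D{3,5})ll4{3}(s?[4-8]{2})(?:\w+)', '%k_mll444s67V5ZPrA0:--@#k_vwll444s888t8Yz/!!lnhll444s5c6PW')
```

[('%k_m', 's67'), (':--@#k_vw', 's88')]

Pattern: one or more of a non-word character, then 3 to 5 of a non-digit (captured as 'id'); then the literal 'll', then exactly 3 of a literal '4'; then optionally a literal 's', then exactly 2 of a character in [4-8] (captured); then one or more of a word character (non-capturing group).
2 groups means each result is a tuple of 2 captured strings — 2 here.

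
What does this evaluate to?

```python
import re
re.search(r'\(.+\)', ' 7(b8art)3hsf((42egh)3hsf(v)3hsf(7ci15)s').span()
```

Unlike `match`, `search` isn't anchored — it looks for the pattern anywhere in the string.
The match spans [2:39] → '(b8art)3hsf((42egh)3hsf(v)3hsf(7ci15)'.

(2, 39)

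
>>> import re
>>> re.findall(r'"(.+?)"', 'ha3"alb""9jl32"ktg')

['alb', '9jl32']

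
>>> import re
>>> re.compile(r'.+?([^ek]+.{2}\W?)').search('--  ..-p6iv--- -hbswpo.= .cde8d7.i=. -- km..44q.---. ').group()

'--  ..-p6iv--- -hbswpo.= .cde8'

This matches one or more of any character (lazy); then one or more of any character except [ek], then exactly 2 of any character, then optionally a non-word character (captured).
A non-greedy quantifier consumes as few characters as it can — just enough that the remainder of the pattern still matches from where it stops; whatever follows it matches normally.
Unlike `match`, `search` isn't anchored — it looks for the pattern anywhere in the string.
The match spans [0:30] → '--  ..-p6iv--- -hbswpo.= .cde8'.
Captured: group 1 = '-  ..-p6iv--- -hbswpo.= .cde8'.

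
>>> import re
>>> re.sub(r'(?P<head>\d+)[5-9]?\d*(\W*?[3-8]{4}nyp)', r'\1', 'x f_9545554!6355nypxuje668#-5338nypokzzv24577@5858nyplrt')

'x f_9545554xuje668okzzv24577lrt'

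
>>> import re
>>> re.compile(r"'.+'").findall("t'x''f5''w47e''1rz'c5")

Scanning left to right: at [1:19] → "'x''f5''w47e''1rz'".
Since nothing is captured, `findall` lists the 1 matched substring directly.

["'x''f5''w47e''1rz'"]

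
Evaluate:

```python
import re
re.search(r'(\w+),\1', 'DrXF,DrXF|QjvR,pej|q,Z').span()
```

(0, 9)

`\1` is not a pattern — it's the concrete string captured by group 1, re-applied verbatim.
The match spans [0:9] → 'DrXF,DrXF'.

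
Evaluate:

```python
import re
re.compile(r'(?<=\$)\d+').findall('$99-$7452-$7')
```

['99', '7452', '7']

The `(?=…)`/`(?<=…)` assertion just peeks at neighbouring text; it doesn't advance the match position.
`findall` yields the raw match text (3 of them) because the pattern has no groups.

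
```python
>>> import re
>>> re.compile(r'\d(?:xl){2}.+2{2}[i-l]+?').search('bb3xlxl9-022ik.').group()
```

'3xlxl9-022i'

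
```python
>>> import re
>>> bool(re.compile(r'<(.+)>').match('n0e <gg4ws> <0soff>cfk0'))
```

False

`re.match` only tries the pattern at the start of the string.
Here position 0 doesn't satisfy it, so the call returns None, and `bool(None)` is False.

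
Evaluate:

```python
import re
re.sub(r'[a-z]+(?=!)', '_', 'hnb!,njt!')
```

'_!,_!'

The `(?=…)`/`(?<=…)` assertion just peeks at neighbouring text; it doesn't advance the match position.
Matches: at [0:3] → 'hnb'; at [5:8] → 'njt'.
Every occurrence is swapped for '_'.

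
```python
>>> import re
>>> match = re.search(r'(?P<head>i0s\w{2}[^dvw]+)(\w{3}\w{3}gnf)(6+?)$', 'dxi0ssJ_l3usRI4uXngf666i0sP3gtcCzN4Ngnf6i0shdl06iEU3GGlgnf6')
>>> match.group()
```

Pattern: the literal 'i0s', then exactly 2 of a word character, then one or more of any character except [dvw] (captured as 'head'); then exactly 3 of a word character, then exactly 3 of a word character, then the literal 'gnf' (captured); then one or more of a literal '6' (lazy) (captured); then anchored at the end.
`re.search` scans for the first position where the pattern succeeds.
The match spans [40:59] → 'i0shdl06iEU3GGlgnf6'.
Captured: group 1 = 'i0shdl06i', group 2 = 'EU3GGlgnf', group 3 = '6'.

'i0shdl06iEU3GGlgnf6'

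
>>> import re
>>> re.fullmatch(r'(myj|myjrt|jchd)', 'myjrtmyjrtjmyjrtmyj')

`re.fullmatch` requires the pattern to consume the entire string.
Here the string isn't matched end-to-end, so the call returns None.

None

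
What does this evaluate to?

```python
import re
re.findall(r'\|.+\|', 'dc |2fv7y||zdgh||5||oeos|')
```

['|2fv7y||zdgh||5||oeos|']

Matches: at [3:25] → '|2fv7y||zdgh||5||oeos|'.
Since nothing is captured, `findall` lists the 1 matched substring directly.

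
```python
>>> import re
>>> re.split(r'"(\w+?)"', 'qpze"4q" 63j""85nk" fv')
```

Matches to split on: at [4:8] → '"4q"'; at [13:19] → '"85nk"'.
Because the pattern has a capturing group, `split` also inserts each captured text between the pieces.

['qpze', '4q', ' 63j"', '85nk', ' fv']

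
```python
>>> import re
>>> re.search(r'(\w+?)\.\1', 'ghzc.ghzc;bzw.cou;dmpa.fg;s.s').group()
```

After group 1 captures some text, `\1` only succeeds where that same text appears again.
The match spans [0:9] → 'ghzc.ghzc'.

'ghzc.ghzc'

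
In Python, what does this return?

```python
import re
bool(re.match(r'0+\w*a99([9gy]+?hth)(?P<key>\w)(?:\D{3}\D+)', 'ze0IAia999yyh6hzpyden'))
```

False

The pattern matches one or more of the literal '0', then zero or more of a word character, then the literal 'a99'; then one or more of one of [9gy] (lazy), then the literal 'hth' (captured); then a word character (captured as 'key'); then exactly 3 of a non-digit, then one or more of a non-digit (non-capturing group).
With `match`, the pattern is implicitly anchored at the beginning.
Here the pattern fails at index 0, so the call returns None, and `bool(None)` is False.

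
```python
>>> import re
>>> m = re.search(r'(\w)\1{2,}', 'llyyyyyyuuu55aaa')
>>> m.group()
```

The backreference `\1` re-matches whatever the first group consumed, character for character.
`re.search` tries every starting position until one works.
The match spans [2:8] → 'yyyyyy'.
Captured: group 1 = 'y'.

'yyyyyy'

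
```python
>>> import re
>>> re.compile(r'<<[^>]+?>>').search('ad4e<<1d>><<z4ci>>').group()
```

`re.search` tries every starting position until one works.
The match spans [4:10] → '<<1d>>'.

'<<1d>>'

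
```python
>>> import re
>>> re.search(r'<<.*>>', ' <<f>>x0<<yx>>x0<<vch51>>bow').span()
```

(1, 25)

The match spans [1:25] → '<<f>>x0<<yx>>x0<<vch51>>'.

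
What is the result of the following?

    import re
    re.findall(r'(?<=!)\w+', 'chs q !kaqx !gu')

['kaqx', 'gu']

Lookahead/lookbehind check context without consuming it, so the matched span excludes the asserted characters.
Walking the string: at [7:11] → 'kaqx'; at [13:15] → 'gu'.
With no groups in the pattern, `findall` gives back each whole match — 2 here.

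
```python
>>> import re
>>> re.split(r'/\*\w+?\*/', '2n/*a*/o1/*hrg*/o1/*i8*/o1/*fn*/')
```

['2n', 'o1', 'o1', 'o1', '']

Each match becomes a cut point; 5 segments remain.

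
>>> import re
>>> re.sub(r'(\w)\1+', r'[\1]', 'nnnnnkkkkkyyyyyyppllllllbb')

'[n][k][y][p][l][b]'

A backreference is literal: `\1` must see the identical characters the first group matched.
Each match is replaced using the text its own group 1 captured.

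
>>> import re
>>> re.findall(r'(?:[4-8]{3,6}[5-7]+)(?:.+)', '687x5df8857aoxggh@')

Pattern: 3 to 6 of a character in [4-8], then one or more of a character in [5-7] (non-capturing group); then one or more of any character (non-capturing group).
`findall` yields the raw match text (1 of them) because the pattern has no groups.

['8857aoxggh@']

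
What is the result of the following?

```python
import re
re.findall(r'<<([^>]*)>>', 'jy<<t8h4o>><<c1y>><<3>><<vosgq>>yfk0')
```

Matches: at [2:11] match '<<t8h4o>>', group 1 = 't8h4o'; at [11:18] match '<<c1y>>', group 1 = 'c1y'; at [18:23] match '<<3>>', group 1 = '3'; at [23:32] match '<<vosgq>>', group 1 = 'vosgq'.
With a single group, `findall` returns only what that group captured — 4 items.

['t8h4o', 'c1y', '3', 'vosgq']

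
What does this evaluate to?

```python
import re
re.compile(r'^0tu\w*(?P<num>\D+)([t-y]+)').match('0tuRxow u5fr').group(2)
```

'u'

The pattern matches anchored at the start of the string; then the literal '0tu', then zero or more of a word character; then one or more of a non-digit (captured as 'num'); then one or more of a character in [t-y] (captured).
With `match`, the pattern is implicitly anchored at the beginning.
The match spans [0:9] → '0tuRxow u'.
Captured: group 1 = ' ', group 2 = 'u'.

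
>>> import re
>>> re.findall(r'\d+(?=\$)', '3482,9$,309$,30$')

The lookaround is zero-width — it requires the adjacent text to match without consuming it, so the asserted text isn't part of the match.
No capturing groups, so `findall` returns the 3 full match strings.

['9', '309', '30']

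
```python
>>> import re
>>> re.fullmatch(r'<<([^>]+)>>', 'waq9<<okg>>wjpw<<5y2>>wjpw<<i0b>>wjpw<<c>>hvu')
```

`re.fullmatch` is like wrapping the pattern in `^…$` (in single-line mode).
Here the string isn't matched end-to-end, so the call returns None.

None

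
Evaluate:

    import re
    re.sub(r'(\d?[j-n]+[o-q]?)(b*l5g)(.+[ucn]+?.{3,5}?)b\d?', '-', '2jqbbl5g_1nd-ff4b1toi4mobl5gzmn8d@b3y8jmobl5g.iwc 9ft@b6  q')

'-  q'

This matches optionally a digit, then one or more of a character in [j-n], then optionally a character in [o-q] (captured); then zero or more of the literal 'b', then the literal 'l5g' (captured); then one or more of any character, then one or more of one of [ucn] (lazy), then 3 to 5 of any character (lazy) (captured); then a literal 'b', then optionally a digit.
Matches: at [0:56] → '2jqbbl5g_1nd-ff4b1toi4mobl5gzmn8d@b3y8jmobl5g.iwc 9ft@b6'.
Every occurrence is swapped for '-'.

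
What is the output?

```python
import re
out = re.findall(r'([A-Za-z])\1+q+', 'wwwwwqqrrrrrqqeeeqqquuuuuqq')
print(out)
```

`\1` is not a pattern — it's the concrete string captured by group 1, re-applied verbatim.
Because there's exactly one group, `findall` drops the full match and keeps group 1 from each hit.

['w', 'r', 'e', 'u']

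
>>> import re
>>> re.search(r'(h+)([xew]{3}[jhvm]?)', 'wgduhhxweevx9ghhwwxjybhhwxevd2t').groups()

The match spans [4:9] → 'hhxwe'.
Captured: group 1 = 'hh', group 2 = 'xwe'.

('hh', 'xwe')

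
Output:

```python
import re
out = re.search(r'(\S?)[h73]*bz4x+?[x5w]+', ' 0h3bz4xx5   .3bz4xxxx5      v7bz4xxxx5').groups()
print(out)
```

This matches optionally a non-whitespace character (captured); then zero or more of one of [h73], then the literal 'bz4', then one or more of a literal 'x' (lazy); then one or more of one of [x5w].
`re.search` tries every starting position until one works.
The match spans [1:10] → '0h3bz4xx5'.
Captured: group 1 = '0'.

('0',)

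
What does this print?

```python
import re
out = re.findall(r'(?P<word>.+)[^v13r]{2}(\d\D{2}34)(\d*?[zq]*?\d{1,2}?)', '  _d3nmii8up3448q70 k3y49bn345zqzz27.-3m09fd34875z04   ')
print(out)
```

Lazy quantifiers expand one character at a time until the remainder of the pattern can match.
`findall` packs the 3 group values into a tuple for every match.

[('  _d3nmii8up3448q70 k3y49bn345zqzz27.-3', '9fd34', '8')]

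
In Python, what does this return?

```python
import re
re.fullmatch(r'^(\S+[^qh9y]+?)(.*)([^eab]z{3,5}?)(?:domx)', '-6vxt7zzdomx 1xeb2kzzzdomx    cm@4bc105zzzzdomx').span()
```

(0, 47)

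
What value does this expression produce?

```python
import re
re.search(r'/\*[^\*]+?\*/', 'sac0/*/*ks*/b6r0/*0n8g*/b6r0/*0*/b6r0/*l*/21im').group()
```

'/*ks*/'

The match spans [6:12] → '/*ks*/'.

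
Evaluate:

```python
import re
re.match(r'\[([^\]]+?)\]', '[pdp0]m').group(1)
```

'pdp0'

The match spans [0:6] → '[pdp0]'.
Captured: group 1 = 'pdp0'.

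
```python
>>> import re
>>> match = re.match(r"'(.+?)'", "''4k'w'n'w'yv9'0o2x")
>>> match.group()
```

"''4k'"

A non-greedy quantifier consumes as few characters as it can — just enough that the remainder of the pattern still matches from where it stops; whatever follows it matches normally.
`match` is anchored at position 0; if the pattern doesn't fit there, it returns None.
The match spans [0:5] → "''4k'".
Captured: group 1 = "'4k".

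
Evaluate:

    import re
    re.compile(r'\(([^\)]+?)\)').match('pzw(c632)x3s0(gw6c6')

`re.match` won't scan ahead — the pattern has to work from the very first character.
Here the string doesn't start with a match, so the call returns None.

None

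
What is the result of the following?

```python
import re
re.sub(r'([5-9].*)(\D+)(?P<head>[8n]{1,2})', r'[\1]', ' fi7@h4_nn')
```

' fi[7@h4_]'

Pattern: a character in [5-9], then zero or more of any character (captured); then one or more of a non-digit (captured); then 1 to 2 of one of [8n] (captured as 'head').
Matches: at [3:10] → '7@h4_nn'.
The replacement refers to a captured group, so each match is rewritten using its own captured text.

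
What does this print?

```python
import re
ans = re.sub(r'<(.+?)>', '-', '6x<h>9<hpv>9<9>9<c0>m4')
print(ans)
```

6x-9-9-9-m4

A non-greedy quantifier consumes as few characters as it can — just enough that the remainder of the pattern still matches from where it stops; whatever follows it matches normally.
Every occurrence is swapped for '-'.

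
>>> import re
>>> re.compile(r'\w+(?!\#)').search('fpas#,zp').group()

'fpa'

Because the assertion is negative and zero-width, positions next to the forbidden text are skipped.
Unlike `match`, `search` isn't anchored — it looks for the pattern anywhere in the string.
The match spans [0:3] → 'fpa'.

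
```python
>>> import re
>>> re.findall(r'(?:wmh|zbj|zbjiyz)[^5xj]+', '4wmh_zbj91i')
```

Since nothing is captured, `findall` lists the 1 matched substring directly.

['wmh_zb']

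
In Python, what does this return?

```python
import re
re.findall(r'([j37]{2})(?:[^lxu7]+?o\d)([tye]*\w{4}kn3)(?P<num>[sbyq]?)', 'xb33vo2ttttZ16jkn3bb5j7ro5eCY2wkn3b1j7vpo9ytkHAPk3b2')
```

[('33', 'ttttZ16jkn3', 'b'), ('j7', 'eCY2wkn3', 'b')]

Pattern: exactly 2 of one of [j37] (captured); then one or more of any character except [lxu7] (lazy), then the literal 'o', then a digit (non-capturing group); then zero or more of one of [tye], then exactly 4 of a word character, then the literal 'kn3' (captured); then optionally one of [sbyq] (captured as 'num').
Multiple groups make `findall` return tuples — one 3-tuple for each match.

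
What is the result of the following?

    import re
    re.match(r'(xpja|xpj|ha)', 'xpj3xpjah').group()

`re.match` won't scan ahead — the pattern has to work from the very first character.
The match spans [0:3] → 'xpj'.

'xpj'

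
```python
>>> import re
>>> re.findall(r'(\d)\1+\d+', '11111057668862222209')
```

After group 1 captures some text, `\1` only succeeds where that same text appears again.
Walking the string: at [0:20] match '11111057668862222209', group 1 = '1'.
`findall` collects group 1 from the one match (1 total).

['1']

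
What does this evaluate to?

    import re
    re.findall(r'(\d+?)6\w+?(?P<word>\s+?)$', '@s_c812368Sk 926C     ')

Pattern: one or more of a digit (lazy) (captured); then a literal '6', then one or more of a word character (lazy); then one or more of whitespace (lazy) (captured as 'word'); then anchored at the end.
Matches: at [13:22] match '926C     ', groups = ('92', '     ').
With 2 capturing groups, `findall` returns a 2-tuple per match.

[('92', '     ')]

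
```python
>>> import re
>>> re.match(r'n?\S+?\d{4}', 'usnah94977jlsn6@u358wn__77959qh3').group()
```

'usnah9497'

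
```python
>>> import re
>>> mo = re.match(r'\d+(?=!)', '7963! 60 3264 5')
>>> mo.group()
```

'7963'

The positive lookaround only admits positions where the adjacent text matches; those characters stay outside the span.
With `match`, the pattern is implicitly anchored at the beginning.
The match spans [0:4] → '7963'.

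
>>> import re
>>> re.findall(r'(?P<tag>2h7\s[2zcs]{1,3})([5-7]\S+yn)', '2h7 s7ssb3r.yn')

[('2h7 s', '7ssb3r.yn')]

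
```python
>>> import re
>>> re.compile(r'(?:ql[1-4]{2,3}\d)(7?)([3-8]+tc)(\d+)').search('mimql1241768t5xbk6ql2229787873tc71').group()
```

'ql2229787873tc71'

This matches the literal 'ql', then 2 to 3 of a character in [1-4], then a digit (non-capturing group); then optionally a literal '7' (captured); then one or more of a character in [3-8], then the literal 'tc' (captured); then one or more of a digit (captured).
`re.search` tries every starting position until one works.
The match spans [18:34] → 'ql2229787873tc71'.
Captured: group 1 = '7', group 2 = '87873tc', group 3 = '71'.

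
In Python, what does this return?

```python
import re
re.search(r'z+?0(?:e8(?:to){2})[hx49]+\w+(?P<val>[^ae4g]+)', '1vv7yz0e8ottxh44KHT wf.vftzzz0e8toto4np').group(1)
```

'p'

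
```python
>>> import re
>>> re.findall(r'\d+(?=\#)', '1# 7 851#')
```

['1', '851']

The `(?=…)`/`(?<=…)` assertion just peeks at neighbouring text; it doesn't advance the match position.
No capturing groups, so `findall` returns the 2 full match strings.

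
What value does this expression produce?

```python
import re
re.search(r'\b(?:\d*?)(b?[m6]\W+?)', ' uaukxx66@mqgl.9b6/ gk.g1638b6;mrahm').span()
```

(15, 19)

The pattern matches a word boundary (`\b`, zero-width); then zero or more of a digit (lazy) (non-capturing group); then optionally a literal 'b', then one of [m6], then one or more of a non-word character (lazy) (captured).
A `+?`/`*?`/`{m,n}?` starts at its minimum and grows only as far as needed for what follows to match.
Unlike `match`, `search` isn't anchored — it looks for the pattern anywhere in the string.
The match spans [15:19] → '9b6/'.
Captured: group 1 = 'b6/'.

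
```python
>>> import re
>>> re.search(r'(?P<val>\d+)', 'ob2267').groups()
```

Pattern: one or more of a digit (captured as 'val').
Unlike `match`, `search` isn't anchored — it looks for the pattern anywhere in the string.
The match spans [2:6] → '2267'.
Captured: group 1 = '2267'.

('2267',)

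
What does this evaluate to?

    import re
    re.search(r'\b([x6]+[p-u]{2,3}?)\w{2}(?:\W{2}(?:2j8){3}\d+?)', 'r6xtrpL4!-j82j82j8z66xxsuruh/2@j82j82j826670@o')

This matches a word boundary (`\b`, zero-width); then one or more of one of [x6], then 2 to 3 of a character in [p-u] (lazy) (captured); then exactly 2 of a word character; then exactly 2 of a non-word character, then the literal '2j8' repeated 3 times, then one or more of a digit (lazy) (non-capturing group).
Unlike `match`, `search` isn't anchored — it looks for the pattern anywhere in the string.
Here no position works, so the call returns None.

None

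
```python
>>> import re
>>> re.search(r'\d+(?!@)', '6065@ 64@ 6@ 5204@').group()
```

'606'

A negative assertion filters positions out without eating any characters.
`re.search` tries every starting position until one works.
The match spans [0:3] → '606'.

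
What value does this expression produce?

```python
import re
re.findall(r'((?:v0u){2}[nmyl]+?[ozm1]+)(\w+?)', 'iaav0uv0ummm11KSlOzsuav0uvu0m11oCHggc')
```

With the lazy modifier that quantifier settles for the fewest repetitions that let the rest of the pattern succeed (the atoms after it are unaffected and can still be greedy).
Multiple groups make `findall` return tuples — one 2-tuple for the one match.

[('v0uv0ummm11', 'K')]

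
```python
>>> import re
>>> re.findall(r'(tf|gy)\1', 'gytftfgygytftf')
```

['tf', 'gy', 'tf']

The backreference `\1` re-matches whatever the first group consumed, character for character.
One capturing group, so `findall` returns just the captured substring from each match — 3 in all.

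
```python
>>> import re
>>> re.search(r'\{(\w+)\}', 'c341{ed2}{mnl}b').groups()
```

`search` walks the string left to right and returns the first match it finds.
The match spans [4:9] → '{ed2}'.
Captured: group 1 = 'ed2'.

('ed2',)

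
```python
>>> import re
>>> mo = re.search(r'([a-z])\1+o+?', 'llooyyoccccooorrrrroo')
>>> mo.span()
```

(0, 3)

`\1` has to match the exact text group 1 already captured.
Unlike `match`, `search` isn't anchored — it looks for the pattern anywhere in the string.
The match spans [0:3] → 'llo'.
Captured: group 1 = 'l'.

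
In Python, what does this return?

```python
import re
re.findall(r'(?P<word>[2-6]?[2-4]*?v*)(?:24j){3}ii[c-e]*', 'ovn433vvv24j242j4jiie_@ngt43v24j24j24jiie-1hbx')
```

With a single group, `findall` returns only what that group captured — 1 item.

['43v']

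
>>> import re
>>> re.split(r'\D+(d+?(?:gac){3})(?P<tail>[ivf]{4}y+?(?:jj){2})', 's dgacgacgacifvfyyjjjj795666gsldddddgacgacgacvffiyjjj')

['', 'dgacgacgac', 'ifvfyyjjjj', '795666gsldddddgacgacgacvffiyjjj']

With a capturing group present, the delimiter's captured portion is kept in the result list.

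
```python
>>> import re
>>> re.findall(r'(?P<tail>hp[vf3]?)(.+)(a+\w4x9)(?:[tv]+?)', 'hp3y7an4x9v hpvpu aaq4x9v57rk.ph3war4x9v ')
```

[('hp3', 'y7an4x9v hpvpu aaq4x9v57rk.ph3w', 'ar4x9')]

The pattern matches the literal 'hp', then optionally one of [vf3] (captured as 'tail'); then one or more of any character (captured); then one or more of the literal 'a', then a word character, then the literal '4x9' (captured); then one or more of one of [tv] (lazy) (non-capturing group).
Walking the string: at [0:40] match 'hp3y7an4x9v hpvpu aaq4x9v57rk.ph3war4x9v', groups = ('hp3', 'y7an4x9v hpvpu aaq4x9v57rk.ph3w', 'ar4x9').
`findall` packs the 3 group values into a tuple for every match.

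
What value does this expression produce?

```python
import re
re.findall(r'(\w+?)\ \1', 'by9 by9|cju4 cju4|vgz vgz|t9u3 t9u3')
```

The backreference `\1` re-matches whatever the first group consumed, character for character.
Scanning left to right: at [0:7] match 'by9 by9', group 1 = 'by9'; at [8:17] match 'cju4 cju4', group 1 = 'cju4'; at [18:25] match 'vgz vgz', group 1 = 'vgz'; at [26:35] match 't9u3 t9u3', group 1 = 't9u3'.
With a single group, `findall` returns only what that group captured — 4 items.

['by9', 'cju4', 'vgz', 't9u3']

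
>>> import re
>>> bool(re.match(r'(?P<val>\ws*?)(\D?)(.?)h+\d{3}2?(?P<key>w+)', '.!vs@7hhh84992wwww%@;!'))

False

The pattern matches a word character, then zero or more of a literal 's' (lazy) (captured as 'val'); then optionally a non-digit (captured); then optionally any character (captured); then one or more of a literal 'h', then exactly 3 of a digit, then optionally the literal '2'; then one or more of a literal 'w' (captured as 'key').
`re.match` only tries the pattern at the start of the string.
Here the string doesn't start with a match, so the call returns None, and `bool(None)` is False.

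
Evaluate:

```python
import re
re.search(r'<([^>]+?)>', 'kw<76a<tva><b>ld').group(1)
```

'76a<tva'

`re.search` scans for the first position where the pattern succeeds.
The match spans [2:11] → '<76a<tva>'.
Captured: group 1 = '76a<tva'.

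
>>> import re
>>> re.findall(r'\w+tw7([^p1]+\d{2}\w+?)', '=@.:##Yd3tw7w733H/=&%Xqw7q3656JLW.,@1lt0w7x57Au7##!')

This matches one or more of a word character, then the literal 'tw7'; then one or more of any character except [p1], then exactly 2 of a digit, then one or more of a word character (lazy) (captured).
A `+?`/`*?`/`{m,n}?` starts at its minimum and grows only as far as needed for what follows to match.
Walking the string: at [6:31] match 'Yd3tw7w733H/=&%Xqw7q3656J', group 1 = 'w733H/=&%Xqw7q3656J'.
`findall` collects group 1 from the one match (1 total).

['w733H/=&%Xqw7q3656J']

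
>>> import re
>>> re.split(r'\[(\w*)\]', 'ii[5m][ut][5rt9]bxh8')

['ii', '5m', '', 'ut', '', '5rt9', 'bxh8']

Matches to split on: at [2:6] → '[5m]'; at [6:10] → '[ut]'; at [10:16] → '[5rt9]'.
`re.split` interleaves the captured-group text with the surrounding fragments.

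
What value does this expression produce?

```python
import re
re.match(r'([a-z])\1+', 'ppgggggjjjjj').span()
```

(0, 2)

`re.match` only tries the pattern at the start of the string.
The match spans [0:2] → 'pp'.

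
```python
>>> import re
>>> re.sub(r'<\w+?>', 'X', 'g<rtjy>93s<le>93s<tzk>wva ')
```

'gX93sX93sXwva '

Matches: at [1:7] → '<rtjy>'; at [10:14] → '<le>'; at [17:22] → '<tzk>'.
Each match is replaced by 'X'.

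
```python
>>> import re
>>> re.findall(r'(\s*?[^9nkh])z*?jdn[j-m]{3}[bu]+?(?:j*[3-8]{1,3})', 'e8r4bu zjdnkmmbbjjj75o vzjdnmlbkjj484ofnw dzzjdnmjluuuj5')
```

Lazy quantifiers expand one character at a time until the remainder of the pattern can match.
`findall` collects group 1 from each match (2 total).

[' ', ' d']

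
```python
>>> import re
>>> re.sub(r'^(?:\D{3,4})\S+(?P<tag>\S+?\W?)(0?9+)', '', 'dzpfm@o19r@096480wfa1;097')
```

'7'

Pattern: anchored at the start of the string; then 3 to 4 of a non-digit (non-capturing group); then one or more of a non-whitespace character; then one or more of a non-whitespace character (lazy), then optionally a non-word character (captured as 'tag'); then optionally the literal '0', then one or more of the literal '9' (captured).
Matches: at [0:24] → 'dzpfm@o19r@096480wfa1;09'.
Each match is replaced by ''.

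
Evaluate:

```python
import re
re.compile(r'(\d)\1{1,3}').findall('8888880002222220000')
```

After group 1 captures some text, `\1` only succeeds where that same text appears again.
With a single group, `findall` returns only what that group captured — 6 items.

['8', '8', '0', '2', '2', '0']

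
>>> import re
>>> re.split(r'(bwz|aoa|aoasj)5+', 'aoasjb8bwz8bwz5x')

['aoasjb8bwz8', 'bwz', 'x']

With a capturing group present, the delimiter's captured portion is kept in the result list.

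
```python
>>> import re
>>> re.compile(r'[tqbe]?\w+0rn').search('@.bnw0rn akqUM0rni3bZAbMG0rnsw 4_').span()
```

(2, 8)

This matches optionally one of [tqbe]; then one or more of a word character, then the literal '0', then the literal 'rn'.
`re.search` tries every starting position until one works.
The match spans [2:8] → 'bnw0rn'.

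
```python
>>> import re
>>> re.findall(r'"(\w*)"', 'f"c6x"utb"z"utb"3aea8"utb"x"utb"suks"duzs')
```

['c6x', 'z', '3aea8', 'x', 'suks']

Matches: at [1:6] match '"c6x"', group 1 = 'c6x'; at [9:12] match '"z"', group 1 = 'z'; at [15:22] match '"3aea8"', group 1 = '3aea8'; at [25:28] match '"x"', group 1 = 'x'; at [31:37] match '"suks"', group 1 = 'suks'.
One capturing group, so `findall` returns just the captured substring from each match — 5 in all.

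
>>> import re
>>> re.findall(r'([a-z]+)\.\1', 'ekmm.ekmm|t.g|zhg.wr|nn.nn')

After group 1 captures some text, `\1` only succeeds where that same text appears again.
Walking the string: at [0:9] match 'ekmm.ekmm', group 1 = 'ekmm'; at [21:26] match 'nn.nn', group 1 = 'nn'.
Because there's exactly one group, `findall` drops the full match and keeps group 1 from each hit.

['ekmm', 'nn']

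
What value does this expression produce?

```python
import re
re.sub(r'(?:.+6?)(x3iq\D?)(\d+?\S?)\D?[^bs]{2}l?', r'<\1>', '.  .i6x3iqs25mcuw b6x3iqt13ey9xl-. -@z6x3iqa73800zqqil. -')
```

'<x3iqa>0zqqil. -'

Pattern: one or more of any character, then optionally a literal '6' (non-capturing group); then the literal 'x3', then the literal 'iq', then optionally a non-digit (captured); then one or more of a digit (lazy), then optionally a non-whitespace character (captured); then optionally a non-digit, then exactly 2 of any character except [bs], then optionally the literal 'l'.
Lazy quantifiers expand one character at a time until the remainder of the pattern can match.
Matches: at [0:48] → '.  .i6x3iqs25mcuw b6x3iqt13ey9xl-. -@z6x3iqa7380'.
`\1` in the replacement pulls in group 1's text for each match.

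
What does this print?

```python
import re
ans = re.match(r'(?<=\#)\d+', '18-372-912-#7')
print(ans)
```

The `(?=…)`/`(?<=…)` assertion just peeks at neighbouring text; it doesn't advance the match position.
`match` is anchored at position 0; if the pattern doesn't fit there, it returns None.
Here the pattern fails at index 0, so the call returns None.

None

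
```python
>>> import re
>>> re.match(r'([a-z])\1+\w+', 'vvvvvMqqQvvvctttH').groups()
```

('v',)

The backreference `\1` re-matches whatever the first group consumed, character for character.
With `match`, the pattern is implicitly anchored at the beginning.
The match spans [0:17] → 'vvvvvMqqQvvvctttH'.
Captured: group 1 = 'v'.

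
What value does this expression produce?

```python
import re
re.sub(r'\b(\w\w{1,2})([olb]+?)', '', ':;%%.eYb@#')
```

The pattern matches a word boundary (`\b`, zero-width); then a word character, then 1 to 2 of a word character (captured); then one or more of one of [olb] (lazy) (captured).
Matches: at [5:8] → 'eYb'.
Each match is replaced by ''.

':;%%.@#'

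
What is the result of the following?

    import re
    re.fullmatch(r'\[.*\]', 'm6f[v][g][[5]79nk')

`fullmatch` succeeds only if the pattern covers the string from start to end.
Here there's no way to consume every character, so the call returns None.

None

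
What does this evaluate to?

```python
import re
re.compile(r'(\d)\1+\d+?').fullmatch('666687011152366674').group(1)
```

'6'

After group 1 captures some text, `\1` only succeeds where that same text appears again.
For `fullmatch`, every character of the input must be accounted for by the pattern.
The match spans [0:18] → '666687011152366674'.
Captured: group 1 = '6'.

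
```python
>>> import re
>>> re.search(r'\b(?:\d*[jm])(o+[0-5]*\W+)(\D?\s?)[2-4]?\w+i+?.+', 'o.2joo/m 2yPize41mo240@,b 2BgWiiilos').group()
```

'2joo/m 2yPize41mo240@,b 2BgWiiilos'

The pattern matches a word boundary (`\b`, zero-width); then zero or more of a digit, then one of [jm] (non-capturing group); then one or more of the literal 'o', then zero or more of a character in [0-5], then one or more of a non-word character (captured); then optionally a non-digit, then optionally whitespace (captured); then optionally a character in [2-4], then one or more of a word character, then one or more of the literal 'i' (lazy); then one or more of any character.
`re.search` scans for the first position where the pattern succeeds.
The match spans [2:36] → '2joo/m 2yPize41mo240@,b 2BgWiiilos'.
Captured: group 1 = 'oo/', group 2 = 'm '.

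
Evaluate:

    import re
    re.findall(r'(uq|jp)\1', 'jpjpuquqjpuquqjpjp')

`\1` is not a pattern — it's the concrete string captured by group 1, re-applied verbatim.
Scanning left to right: at [0:4] match 'jpjp', group 1 = 'jp'; at [4:8] match 'uquq', group 1 = 'uq'; at [10:14] match 'uquq', group 1 = 'uq'; at [14:18] match 'jpjp', group 1 = 'jp'.
`findall` collects group 1 from each match (4 total).

['jp', 'uq', 'uq', 'jp']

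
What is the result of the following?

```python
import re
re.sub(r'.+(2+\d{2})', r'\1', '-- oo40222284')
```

'284'

The pattern matches one or more of any character; then one or more of a literal '2', then exactly 2 of a digit (captured).
The replacement refers to a captured group, so each match is rewritten using its own captured text.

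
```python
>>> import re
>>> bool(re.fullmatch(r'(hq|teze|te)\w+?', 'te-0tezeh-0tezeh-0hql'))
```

`re.fullmatch` requires the pattern to consume the entire string.
Here there's no way to consume every character, so the call returns None, and `bool(None)` is False.

False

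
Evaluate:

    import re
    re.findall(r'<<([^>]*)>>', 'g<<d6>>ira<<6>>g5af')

['d6', '6']

Because there's exactly one group, `findall` drops the full match and keeps group 1 from each hit.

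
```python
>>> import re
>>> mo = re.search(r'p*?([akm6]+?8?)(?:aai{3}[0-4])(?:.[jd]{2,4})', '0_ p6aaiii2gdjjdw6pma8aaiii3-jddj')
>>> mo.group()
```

This matches zero or more of a literal 'p' (lazy); then one or more of one of [akm6] (lazy), then optionally a literal '8' (captured); then the literal 'aa', then exactly 3 of the literal 'i', then a character in [0-4] (non-capturing group); then any character, then 2 to 4 of one of [jd] (non-capturing group).
`re.search` tries every starting position until one works.
The match spans [3:16] → 'p6aaiii2gdjjd'.
Captured: group 1 = '6'.

'p6aaiii2gdjjd'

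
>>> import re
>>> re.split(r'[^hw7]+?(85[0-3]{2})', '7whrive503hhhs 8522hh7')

With a capturing group present, the delimiter's captured portion is kept in the result list.

['7whrive503hhh', '8522', 'hh7']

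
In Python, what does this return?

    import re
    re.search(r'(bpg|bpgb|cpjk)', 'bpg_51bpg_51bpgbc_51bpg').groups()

('bpg',)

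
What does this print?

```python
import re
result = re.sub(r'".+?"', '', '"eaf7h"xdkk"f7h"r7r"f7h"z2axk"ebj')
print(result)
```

xdkkr7rz2axk"ebj

A non-greedy quantifier consumes as few characters as it can — just enough that the remainder of the pattern still matches from where it stops; whatever follows it matches normally.
Matches: at [0:7] → '"eaf7h"'; at [11:16] → '"f7h"'; at [19:24] → '"f7h"'.
Each match is replaced by ''.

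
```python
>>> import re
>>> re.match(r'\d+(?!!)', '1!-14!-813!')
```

`match` is anchored at position 0; if the pattern doesn't fit there, it returns None.
Here the pattern fails at index 0, so the call returns None.

None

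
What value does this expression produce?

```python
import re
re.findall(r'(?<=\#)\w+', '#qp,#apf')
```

['qp', 'apf']

The positive lookaround only admits positions where the adjacent text matches; those characters stay outside the span.
Walking the string: at [1:3] → 'qp'; at [5:8] → 'apf'.
No capturing groups, so `findall` returns the 2 full match strings.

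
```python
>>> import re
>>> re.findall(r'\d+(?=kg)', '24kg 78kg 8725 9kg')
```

['24', '78', '9']

The positive lookaround only admits positions where the adjacent text matches; those characters stay outside the span.
Matches: at [0:2] → '24'; at [5:7] → '78'; at [15:16] → '9'.
No capturing groups, so `findall` returns the 3 full match strings.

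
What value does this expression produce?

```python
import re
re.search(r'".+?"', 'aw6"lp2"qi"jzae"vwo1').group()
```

'"lp2"'

With the lazy modifier that quantifier settles for the fewest repetitions that let the rest of the pattern succeed (the atoms after it are unaffected and can still be greedy).
`re.search` tries every starting position until one works.
The match spans [3:8] → '"lp2"'.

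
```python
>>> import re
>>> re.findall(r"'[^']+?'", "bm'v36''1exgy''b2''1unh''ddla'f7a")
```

["'v36'", "'1exgy'", "'b2'", "'1unh'", "'ddla'"]

Walking the string: at [2:7] → "'v36'"; at [7:14] → "'1exgy'"; at [14:18] → "'b2'"; at [18:24] → "'1unh'"; at [24:30] → "'ddla'".
No capturing groups, so `findall` returns the 5 full match strings.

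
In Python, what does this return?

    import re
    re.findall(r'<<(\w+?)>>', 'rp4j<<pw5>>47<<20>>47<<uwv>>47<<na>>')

Walking the string: at [4:11] match '<<pw5>>', group 1 = 'pw5'; at [13:19] match '<<20>>', group 1 = '20'; at [21:28] match '<<uwv>>', group 1 = 'uwv'; at [30:36] match '<<na>>', group 1 = 'na'.
`findall` collects group 1 from each match (4 total).

['pw5', '20', 'uwv', 'na']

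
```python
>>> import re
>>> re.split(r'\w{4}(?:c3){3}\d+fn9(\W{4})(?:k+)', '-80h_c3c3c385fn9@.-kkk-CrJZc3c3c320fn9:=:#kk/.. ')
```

The group in the pattern means `split` returns the separators' captures alongside the pieces.

['-80h_c3c3c385fn9@.-kkk-', ':=:#', '/.. ']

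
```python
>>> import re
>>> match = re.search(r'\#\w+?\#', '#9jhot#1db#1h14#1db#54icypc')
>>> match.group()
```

'#9jhot#'

`re.search` tries every starting position until one works.
The match spans [0:7] → '#9jhot#'.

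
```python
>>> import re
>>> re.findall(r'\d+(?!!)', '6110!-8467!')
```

['611', '846']

Because the assertion is negative and zero-width, positions next to the forbidden text are skipped.
Walking the string: at [0:3] → '611'; at [6:9] → '846'.
`findall` yields the raw match text (2 of them) because the pattern has no groups.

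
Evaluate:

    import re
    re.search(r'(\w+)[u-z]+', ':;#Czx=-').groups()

('Cz',)

The match spans [3:6] → 'Czx'.
Captured: group 1 = 'Cz'.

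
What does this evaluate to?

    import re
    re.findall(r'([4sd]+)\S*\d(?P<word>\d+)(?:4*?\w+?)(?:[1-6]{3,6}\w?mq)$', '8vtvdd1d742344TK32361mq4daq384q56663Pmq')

[('dd', '4')]

Pattern: one or more of one of [4sd] (captured); then zero or more of a non-whitespace character, then a digit; then one or more of a digit (captured as 'word'); then zero or more of the literal '4' (lazy), then one or more of a word character (lazy) (non-capturing group); then 3 to 6 of a character in [1-6], then optionally a word character, then the literal 'mq' (non-capturing group); then anchored at the end.
Matches: at [4:39] match 'dd1d742344TK32361mq4daq384q56663Pmq', groups = ('dd', '4').
With 2 capturing groups, `findall` returns a 2-tuple per match.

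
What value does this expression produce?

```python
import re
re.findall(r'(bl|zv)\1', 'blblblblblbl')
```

`\1` is not a pattern — it's the concrete string captured by group 1, re-applied verbatim.
Matches: at [0:4] match 'blbl', group 1 = 'bl'; at [4:8] match 'blbl', group 1 = 'bl'; at [8:12] match 'blbl', group 1 = 'bl'.
With a single group, `findall` returns only what that group captured — 3 items.

['bl', 'bl', 'bl']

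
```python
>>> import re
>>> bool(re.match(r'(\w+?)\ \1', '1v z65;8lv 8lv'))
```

False

`\1` is not a pattern — it's the concrete string captured by group 1, re-applied verbatim.
With `match`, the pattern is implicitly anchored at the beginning.
Here the string doesn't start with a match, so the call returns None, and `bool(None)` is False.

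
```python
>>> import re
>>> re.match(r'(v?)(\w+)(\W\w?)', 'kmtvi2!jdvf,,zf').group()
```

'kmtvi2!j'

`re.match` only tries the pattern at the start of the string.
The match spans [0:8] → 'kmtvi2!j'.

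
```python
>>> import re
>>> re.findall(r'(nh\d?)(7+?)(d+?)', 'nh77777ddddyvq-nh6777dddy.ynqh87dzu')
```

[('nh7', '7777', 'd'), ('nh6', '777', 'd')]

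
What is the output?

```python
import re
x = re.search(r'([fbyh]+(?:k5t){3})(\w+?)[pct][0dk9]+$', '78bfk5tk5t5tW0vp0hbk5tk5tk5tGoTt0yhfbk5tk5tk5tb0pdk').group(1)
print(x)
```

hbk5tk5tk5t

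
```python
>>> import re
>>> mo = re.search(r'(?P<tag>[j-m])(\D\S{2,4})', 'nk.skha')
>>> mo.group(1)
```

'k'

This matches a character in [j-m] (captured as 'tag'); then a non-digit, then 2 to 4 of a non-whitespace character (captured).
`search` walks the string left to right and returns the first match it finds.
The match spans [1:7] → 'k.skha'.
Captured: group 1 = 'k', group 2 = '.skha'.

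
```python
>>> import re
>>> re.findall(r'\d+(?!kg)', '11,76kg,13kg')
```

The negative lookaround is zero-width — it rules out positions where the adjacent text would match, without consuming anything.
Scanning left to right: at [0:2] → '11'; at [3:4] → '7'; at [8:9] → '1'.
With no groups in the pattern, `findall` gives back each whole match — 3 here.

['11', '7', '1']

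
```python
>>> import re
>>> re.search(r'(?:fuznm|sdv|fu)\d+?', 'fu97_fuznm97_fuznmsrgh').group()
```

'fu9'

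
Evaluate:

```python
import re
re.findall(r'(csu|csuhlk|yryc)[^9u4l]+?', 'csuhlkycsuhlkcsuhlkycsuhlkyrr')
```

['csu', 'csu', 'csu', 'csu']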